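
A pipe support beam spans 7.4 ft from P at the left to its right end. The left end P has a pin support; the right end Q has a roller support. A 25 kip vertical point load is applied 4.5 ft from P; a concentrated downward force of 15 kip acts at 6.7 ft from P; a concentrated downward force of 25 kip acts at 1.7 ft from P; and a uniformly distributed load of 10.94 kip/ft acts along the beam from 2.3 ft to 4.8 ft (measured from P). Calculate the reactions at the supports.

P_x = 0, P_y = 44.70 kip, Q_y = 47.65 kip

Resultant of the distributed load: 10.94 × 2.5 = 27.35 kip at 3.55 ft from P.
Taking moments about P: Q_y·7.4 − 25·4.5 − 15·6.7 − 25·1.7 − (10.94·2.5)·3.55 = 0 → Q_y = 352.5925/7.4 = 47.6476 ≈ 47.65 kip.
ΣF_y = 0: P_y + 47.6476 − 25 − 15 − 25 − 10.94·2.5 = 0 → P_y = 44.70 kip.
ΣF_x = 0: no horizontal applied forces, so P_x = 0.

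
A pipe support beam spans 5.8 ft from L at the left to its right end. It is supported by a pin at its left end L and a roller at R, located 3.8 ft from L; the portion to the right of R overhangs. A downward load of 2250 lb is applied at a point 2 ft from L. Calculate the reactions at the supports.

ΣM about L: R_y·3.8 − 2250·2 = 0 → R_y = 4500/3.8 = 1184.21 ≈ 1184 lb.
ΣF_y = 0: L_y + 1184.21 − 2250 = 0 → L_y = 1066 lb.
ΣF_x = 0: no horizontal applied forces, so L_x = 0.

L_x = 0, L_y = 1066 lb, R_y = 1184 lb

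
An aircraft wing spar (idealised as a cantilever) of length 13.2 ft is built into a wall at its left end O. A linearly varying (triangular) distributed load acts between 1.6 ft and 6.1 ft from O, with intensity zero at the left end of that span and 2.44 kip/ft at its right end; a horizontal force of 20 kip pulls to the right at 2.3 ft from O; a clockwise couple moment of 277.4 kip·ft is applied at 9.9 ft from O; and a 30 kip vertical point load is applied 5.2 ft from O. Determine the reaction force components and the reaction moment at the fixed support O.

Resultant of the triangular load: ½ × 2.44 × 4.5 = 5.49 kip, acting at 4.6 ft from O (one-third of the span from the peak).
ΣF_x = 0: O_x + 20 = 0 → O_x = -20.00 kip.
ΣF_y = 0: O_y − ½·2.44·4.5 − 30 = 0 → O_y = 35.49 kip.
ΣM about O: M_O − (½·2.44·4.5)·4.6 − 277.4 − 30·5.2 = 0 → M_O = 458.7 kip·ft.

O_x = -20.00 kip, O_y = 35.49 kip, M_O = 458.7 kip·ft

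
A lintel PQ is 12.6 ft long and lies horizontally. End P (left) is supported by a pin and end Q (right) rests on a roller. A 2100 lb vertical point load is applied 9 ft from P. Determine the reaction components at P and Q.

P_x = 0, P_y = 600.0 lb, Q_y = 1500 lb

Taking moments about P: Q_y·12.6 − 2100·9 = 0 → Q_y = 18900/12.6 = 1500 lb.
ΣF_y = 0: P_y + 1500 − 2100 = 0 → P_y = 600.0 lb.
ΣF_x = 0: no horizontal applied forces, so P_x = 0.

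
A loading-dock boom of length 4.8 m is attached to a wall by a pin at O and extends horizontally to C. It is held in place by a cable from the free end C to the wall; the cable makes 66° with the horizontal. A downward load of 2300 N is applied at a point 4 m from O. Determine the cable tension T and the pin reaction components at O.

T = 2098 N, O_x = 853.4 N, O_y = 383.3 N

ΣM about O: T·sin66°·4.8 − 2300·4 = 0 → T = 9200/(4.8·0.913545) = 2098.05 ≈ 2098 N.
ΣF_x = 0: O_x − T·cos66° = 0 → O_x = 2098.05 × 0.406737 = 853.4 N.
ΣF_y = 0: O_y + T·sin66° − 2300 = 0 → O_y = 2300 − 2098.05 × 0.913545 = 383.3 N.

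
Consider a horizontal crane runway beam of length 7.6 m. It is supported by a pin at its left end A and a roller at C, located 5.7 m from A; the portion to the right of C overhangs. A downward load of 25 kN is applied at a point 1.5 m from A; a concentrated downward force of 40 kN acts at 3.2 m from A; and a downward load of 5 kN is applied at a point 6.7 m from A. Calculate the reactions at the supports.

Moments about A: C_y·5.7 − 25·1.5 − 40·3.2 − 5·6.7 = 0 → C_y = 199/5.7 = 34.9123 ≈ 34.91 kN.
ΣF_y = 0: A_y + 34.9123 − 25 − 40 − 5 = 0 → A_y = 35.09 kN.
ΣF_x = 0: no horizontal applied forces, so A_x = 0.

A_x = 0, A_y = 35.09 kN, C_y = 34.91 kN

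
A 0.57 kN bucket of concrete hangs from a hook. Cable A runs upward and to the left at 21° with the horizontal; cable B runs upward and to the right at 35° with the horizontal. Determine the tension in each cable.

T_A = 0.5632 kN, T_B = 0.6419 kN

ΣF_x = 0: −T_A·cos21° + T_B·cos35° = 0 → T_B = 1.13969·T_A.
ΣF_y = 0: T_A·sin21° + T_B·sin35° = 0.57.
Substitute: T_A·(0.358368 + 1.13969·0.573576) = 0.57 → T_A = 0.563204 ≈ 0.5632 kN.
Then T_B = 1.13969 × 0.563204 = 0.6419 kN.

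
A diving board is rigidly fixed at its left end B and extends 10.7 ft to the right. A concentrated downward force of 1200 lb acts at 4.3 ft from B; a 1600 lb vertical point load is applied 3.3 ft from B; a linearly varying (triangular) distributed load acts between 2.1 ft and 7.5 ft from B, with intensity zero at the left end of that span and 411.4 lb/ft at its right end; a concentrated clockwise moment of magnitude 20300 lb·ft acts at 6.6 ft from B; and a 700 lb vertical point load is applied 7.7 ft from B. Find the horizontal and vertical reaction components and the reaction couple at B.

Resultant of the triangular load: ½ × 411.4 × 5.4 = 1110.78 lb, acting at 5.7 ft from B (one-third of the span from the peak).
ΣF_x = 0: B_x = 0.
ΣF_y = 0: B_y − 1200 − 1600 − ½·411.4·5.4 − 700 = 0 → B_y = 4611 lb.
ΣM about B: M_B − 1200·4.3 − 1600·3.3 − (½·411.4·5.4)·5.7 − 20300 − 700·7.7 = 0 → M_B = 42460 lb·ft.

B_x = 0, B_y = 4611 lb, M_B = 42460 lb·ft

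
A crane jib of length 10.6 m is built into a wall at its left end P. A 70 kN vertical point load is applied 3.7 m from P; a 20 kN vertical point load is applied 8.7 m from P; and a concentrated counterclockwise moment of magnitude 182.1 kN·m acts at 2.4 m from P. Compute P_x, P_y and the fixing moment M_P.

ΣF_x = 0: P_x = 0.
ΣF_y = 0: P_y − 70 − 20 = 0 → P_y = 90.00 kN.
ΣM about P: M_P − 70·3.7 − 20·8.7 + 182.1 = 0 → M_P = 250.9 kN·m.

P_x = 0, P_y = 90.00 kN, M_P = 250.9 kN·m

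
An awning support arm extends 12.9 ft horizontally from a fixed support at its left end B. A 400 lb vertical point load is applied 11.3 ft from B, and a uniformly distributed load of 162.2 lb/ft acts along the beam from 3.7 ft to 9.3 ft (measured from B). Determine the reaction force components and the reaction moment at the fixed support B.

B_x = 0, B_y = 1308 lb, M_B = 10420 lb·ft

Resultant of the distributed load: 162.2 × 5.6 = 908.32 lb at 6.5 ft from B.
ΣF_x = 0: B_x = 0.
ΣF_y = 0: B_y − 400 − 162.2·5.6 = 0 → B_y = 1308 lb.
ΣM about B: M_B − 400·11.3 − (162.2·5.6)·6.5 = 0 → M_B = 10420 lb·ft.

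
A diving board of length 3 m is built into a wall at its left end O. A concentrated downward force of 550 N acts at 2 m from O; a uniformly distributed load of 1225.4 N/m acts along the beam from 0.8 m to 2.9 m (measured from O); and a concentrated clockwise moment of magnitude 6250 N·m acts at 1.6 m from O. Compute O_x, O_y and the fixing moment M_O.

O_x = 0, O_y = 3123 N, M_O = 12110 N·m

Resultant of the distributed load: 1225.4 × 2.1 = 2573.34 N at 1.85 m from O.
ΣF_x = 0: O_x = 0.
ΣF_y = 0: O_y − 550 − 1225.4·2.1 = 0 → O_y = 3123 N.
ΣM about O: M_O − 550·2 − (1225.4·2.1)·1.85 − 6250 = 0 → M_O = 12110 N·m.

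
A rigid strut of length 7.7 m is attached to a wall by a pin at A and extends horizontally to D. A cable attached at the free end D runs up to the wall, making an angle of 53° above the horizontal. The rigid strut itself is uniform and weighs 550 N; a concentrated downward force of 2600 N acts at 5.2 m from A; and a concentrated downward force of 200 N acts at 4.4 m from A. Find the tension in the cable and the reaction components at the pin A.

ΣM about A: T·sin53°·7.7 − 550·3.85 − 2600·5.2 − 200·4.4 = 0 → T = 16517.5/(7.7·0.798636) = 2685.99 ≈ 2686 N.
ΣF_x = 0: A_x − T·cos53° = 0 → A_x = 2685.99 × 0.601815 = 1616 N.
ΣF_y = 0: A_y + T·sin53° − 550 − 2600 − 200 = 0 → A_y = 3350 − 2685.99 × 0.798636 = 1205 N.

T = 2686 N, A_x = 1616 N, A_y = 1205 N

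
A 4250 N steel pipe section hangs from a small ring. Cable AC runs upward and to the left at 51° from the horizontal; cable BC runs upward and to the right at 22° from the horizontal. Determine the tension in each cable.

T_AC = 4121 N, T_BC = 2797 N

ΣF_x = 0: −T_AC·cos51° + T_BC·cos22° = 0 → T_BC = 0.678744·T_AC.
ΣF_y = 0: T_AC·sin51° + T_BC·sin22° = 4250.
Substitute: T_AC·(0.777146 + 0.678744·0.374607) = 4250 → T_AC = 4120.58 ≈ 4121 N.
Then T_BC = 0.678744 × 4120.58 = 2797 N.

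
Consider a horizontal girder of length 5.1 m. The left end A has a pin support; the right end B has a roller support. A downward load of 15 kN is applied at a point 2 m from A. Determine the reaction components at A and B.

A_x = 0, A_y = 9.118 kN, B_y = 5.882 kN

Taking moments about A: B_y·5.1 − 15·2 = 0 → B_y = 30/5.1 = 5.88235 ≈ 5.882 kN.
ΣF_y = 0: A_y + 5.88235 − 15 = 0 → A_y = 9.118 kN.
ΣF_x = 0: no horizontal applied forces, so A_x = 0.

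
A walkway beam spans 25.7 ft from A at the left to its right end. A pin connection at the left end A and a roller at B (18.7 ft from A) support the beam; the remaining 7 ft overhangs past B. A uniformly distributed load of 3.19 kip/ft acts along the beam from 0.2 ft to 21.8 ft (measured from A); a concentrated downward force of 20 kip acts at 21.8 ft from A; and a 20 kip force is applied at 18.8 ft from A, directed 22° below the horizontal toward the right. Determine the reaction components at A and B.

A_x = -18.54 kip, A_y = 25.02 kip, B_y = 71.38 kip

Resultant of the distributed load: 3.19 × 21.6 = 68.904 kip at 11 ft from A.
Taking moments about A: B_y·18.7 − (3.19·21.6)·11 − 20·21.8 − 20·sin22°·18.8 = 0 → B_y = 1334.8/18.7 = 71.3797 ≈ 71.38 kip.
ΣF_y = 0: A_y + 71.3797 − 3.19·21.6 − 20 − 20·sin22° = 0 → A_y = 25.02 kip.
ΣF_x = 0: A_x + 20·cos22° = 0 → A_x = -18.54 kip.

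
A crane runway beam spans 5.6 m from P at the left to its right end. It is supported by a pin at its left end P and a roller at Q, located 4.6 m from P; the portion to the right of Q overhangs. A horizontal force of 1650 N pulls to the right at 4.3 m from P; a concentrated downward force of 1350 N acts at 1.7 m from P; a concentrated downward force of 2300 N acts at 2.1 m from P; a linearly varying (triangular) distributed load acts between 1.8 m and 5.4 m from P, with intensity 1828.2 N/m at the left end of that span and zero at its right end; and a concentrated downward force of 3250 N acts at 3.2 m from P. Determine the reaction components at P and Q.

P_x = -1650 N, P_y = 4235 N, Q_y = 5956 N

Resultant of the triangular load: ½ × 1828.2 × 3.6 = 3290.76 N, acting at 3 m from P (one-third of the span from the peak).
Taking moments about P: Q_y·4.6 − 1350·1.7 − 2300·2.1 − (½·1828.2·3.6)·3 − 3250·3.2 = 0 → Q_y = 27397.28/4.6 = 5955.93 ≈ 5956 N.
ΣF_y = 0: P_y + 5955.93 − 1350 − 2300 − ½·1828.2·3.6 − 3250 = 0 → P_y = 4235 N.
ΣF_x = 0: P_x + 1650 = 0 → P_x = -1650 N.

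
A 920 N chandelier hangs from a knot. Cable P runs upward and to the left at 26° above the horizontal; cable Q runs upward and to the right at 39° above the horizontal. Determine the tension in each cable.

ΣF_x = 0: −T_P·cos26° + T_Q·cos39° = 0 → T_Q = 1.15653·T_P.
ΣF_y = 0: T_P·sin26° + T_Q·sin39° = 920.
Substitute: T_P·(0.438371 + 1.15653·0.62932) = 920 → T_P = 788.888 ≈ 788.9 N.
Then T_Q = 1.15653 × 788.888 = 912.4 N.

T_P = 788.9 N, T_Q = 912.4 N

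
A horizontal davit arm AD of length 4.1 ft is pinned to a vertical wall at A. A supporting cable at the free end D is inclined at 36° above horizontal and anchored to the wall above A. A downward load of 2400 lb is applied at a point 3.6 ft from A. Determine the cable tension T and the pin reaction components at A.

T = 3585 lb, A_x = 2900 lb, A_y = 292.7 lb

ΣM about A: T·sin36°·4.1 − 2400·3.6 = 0 → T = 8640/(4.1·0.587785) = 3585.18 ≈ 3585 lb.
ΣF_x = 0: A_x − T·cos36° = 0 → A_x = 3585.18 × 0.809017 = 2900 lb.
ΣF_y = 0: A_y + T·sin36° − 2400 = 0 → A_y = 2400 − 3585.18 × 0.587785 = 292.7 lb.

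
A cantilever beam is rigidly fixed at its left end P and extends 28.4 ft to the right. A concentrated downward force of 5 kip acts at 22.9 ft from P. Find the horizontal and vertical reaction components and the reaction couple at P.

P_x = 0, P_y = 5.000 kip, M_P = 114.5 kip·ft

ΣF_x = 0: P_x = 0.
ΣF_y = 0: P_y − 5 = 0 → P_y = 5.000 kip.
ΣM about P: M_P − 5·22.9 = 0 → M_P = 114.5 kip·ft.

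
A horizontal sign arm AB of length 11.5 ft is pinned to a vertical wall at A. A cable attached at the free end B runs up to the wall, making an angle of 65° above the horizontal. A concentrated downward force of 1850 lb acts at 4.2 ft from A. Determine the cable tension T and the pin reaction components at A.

T = 745.5 lb, A_x = 315.1 lb, A_y = 1174 lb

ΣM about A: T·sin65°·11.5 − 1850·4.2 = 0 → T = 7770/(11.5·0.906308) = 745.5 lb.
ΣF_x = 0: A_x − T·cos65° = 0 → A_x = 745.5 × 0.422618 = 315.1 lb.
ΣF_y = 0: A_y + T·sin65° − 1850 = 0 → A_y = 1850 − 745.5 × 0.906308 = 1174 lb.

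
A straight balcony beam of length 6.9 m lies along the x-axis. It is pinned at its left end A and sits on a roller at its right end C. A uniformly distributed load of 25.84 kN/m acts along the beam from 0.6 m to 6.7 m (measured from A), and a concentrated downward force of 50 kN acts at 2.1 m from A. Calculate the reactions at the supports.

A_x = 0, A_y = 109.0 kN, C_y = 98.60 kN

Resultant of the distributed load: 25.84 × 6.1 = 157.624 kN at 3.65 m from A.
Moments about A: C_y·6.9 − (25.84·6.1)·3.65 − 50·2.1 = 0 → C_y = 680.3276/6.9 = 98.5982 ≈ 98.60 kN.
ΣF_y = 0: A_y + 98.5982 − 25.84·6.1 − 50 = 0 → A_y = 109.0 kN.
ΣF_x = 0: no horizontal applied forces, so A_x = 0.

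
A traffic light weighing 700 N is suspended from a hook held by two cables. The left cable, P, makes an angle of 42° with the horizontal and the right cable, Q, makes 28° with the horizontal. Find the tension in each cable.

T_P = 657.7 N, T_Q = 553.6 N

ΣF_x = 0: −T_P·cos42° + T_Q·cos28° = 0 → T_Q = 0.841664·T_P.
ΣF_y = 0: T_P·sin42° + T_Q·sin28° = 700.
Substitute: T_P·(0.669131 + 0.841664·0.469472) = 700 → T_P = 657.729 ≈ 657.7 N.
Then T_Q = 0.841664 × 657.729 = 553.6 N.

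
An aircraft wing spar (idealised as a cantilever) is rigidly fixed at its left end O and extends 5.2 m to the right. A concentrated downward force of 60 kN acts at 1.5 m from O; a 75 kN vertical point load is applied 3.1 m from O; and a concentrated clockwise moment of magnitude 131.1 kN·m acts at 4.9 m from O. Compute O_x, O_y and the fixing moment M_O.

O_x = 0, O_y = 135.0 kN, M_O = 453.6 kN·m

ΣF_x = 0: O_x = 0.
ΣF_y = 0: O_y − 60 − 75 = 0 → O_y = 135.0 kN.
ΣM about O: M_O − 60·1.5 − 75·3.1 − 131.1 = 0 → M_O = 453.6 kN·m.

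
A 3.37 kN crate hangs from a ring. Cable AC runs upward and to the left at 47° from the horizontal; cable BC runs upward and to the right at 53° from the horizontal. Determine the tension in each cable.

ΣF_x = 0: −T_AC·cos47° + T_BC·cos53° = 0 → T_BC = 1.13324·T_AC.
ΣF_y = 0: T_AC·sin47° + T_BC·sin53° = 3.37.
Substitute: T_AC·(0.731354 + 1.13324·0.798636) = 3.37 → T_AC = 2.0594 ≈ 2.059 kN.
Then T_BC = 1.13324 × 2.0594 = 2.334 kN.

T_AC = 2.059 kN, T_BC = 2.334 kN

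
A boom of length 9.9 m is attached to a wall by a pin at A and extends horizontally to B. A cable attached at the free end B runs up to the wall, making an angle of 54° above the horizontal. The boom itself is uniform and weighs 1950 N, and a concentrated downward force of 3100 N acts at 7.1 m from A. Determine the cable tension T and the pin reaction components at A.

T = 3953 N, A_x = 2324 N, A_y = 1852 N

ΣM about A: T·sin54°·9.9 − 1950·4.95 − 3100·7.1 = 0 → T = 31662.5/(9.9·0.809017) = 3953.23 ≈ 3953 N.
ΣF_x = 0: A_x − T·cos54° = 0 → A_x = 3953.23 × 0.587785 = 2324 N.
ΣF_y = 0: A_y + T·sin54° − 1950 − 3100 = 0 → A_y = 5050 − 3953.23 × 0.809017 = 1852 N.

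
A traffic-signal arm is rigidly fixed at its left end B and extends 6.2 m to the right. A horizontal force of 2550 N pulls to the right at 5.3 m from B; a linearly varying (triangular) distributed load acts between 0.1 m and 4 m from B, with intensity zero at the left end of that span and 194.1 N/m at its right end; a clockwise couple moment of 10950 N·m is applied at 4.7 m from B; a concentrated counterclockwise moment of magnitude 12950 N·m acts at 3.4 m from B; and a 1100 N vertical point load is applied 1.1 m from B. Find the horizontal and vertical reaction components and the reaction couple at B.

Resultant of the triangular load: ½ × 194.1 × 3.9 = 378.495 N, acting at 2.7 m from B (one-third of the span from the peak).
ΣF_x = 0: B_x + 2550 = 0 → B_x = -2550 N.
ΣF_y = 0: B_y − ½·194.1·3.9 − 1100 = 0 → B_y = 1478 N.
ΣM about B: M_B − (½·194.1·3.9)·2.7 − 10950 + 12950 − 1100·1.1 = 0 → M_B = 231.9 N·m.

B_x = -2550 N, B_y = 1478 N, M_B = 231.9 N·m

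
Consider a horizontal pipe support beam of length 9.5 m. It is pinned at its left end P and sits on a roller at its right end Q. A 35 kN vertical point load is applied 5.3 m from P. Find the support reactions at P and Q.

Taking moments about P: Q_y·9.5 − 35·5.3 = 0 → Q_y = 185.5/9.5 = 19.5263 ≈ 19.53 kN.
ΣF_y = 0: P_y + 19.5263 − 35 = 0 → P_y = 15.47 kN.
ΣF_x = 0: no horizontal applied forces, so P_x = 0.

P_x = 0, P_y = 15.47 kN, Q_y = 19.53 kN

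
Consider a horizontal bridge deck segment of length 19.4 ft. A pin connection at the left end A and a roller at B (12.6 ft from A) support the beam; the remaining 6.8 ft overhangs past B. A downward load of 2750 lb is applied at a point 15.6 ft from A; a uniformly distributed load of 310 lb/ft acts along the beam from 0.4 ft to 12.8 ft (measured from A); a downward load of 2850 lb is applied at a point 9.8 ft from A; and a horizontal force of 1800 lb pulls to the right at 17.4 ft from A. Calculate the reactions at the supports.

A_x = -1800 lb, A_y = 1809 lb, B_y = 7635 lb

Resultant of the distributed load: 310 × 12.4 = 3844 lb at 6.6 ft from A.
ΣM about A: B_y·12.6 − 2750·15.6 − (310·12.4)·6.6 − 2850·9.8 = 0 → B_y = 96200.4/12.6 = 7634.95 ≈ 7635 lb.
ΣF_y = 0: A_y + 7634.95 − 2750 − 310·12.4 − 2850 = 0 → A_y = 1809 lb.
ΣF_x = 0: A_x + 1800 = 0 → A_x = -1800 lb.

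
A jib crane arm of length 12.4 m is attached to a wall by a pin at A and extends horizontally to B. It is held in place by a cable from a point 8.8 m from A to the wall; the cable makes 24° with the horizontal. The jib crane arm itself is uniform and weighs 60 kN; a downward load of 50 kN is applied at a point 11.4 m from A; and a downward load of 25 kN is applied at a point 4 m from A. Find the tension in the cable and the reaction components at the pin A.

ΣM about A: T·sin24°·8.8 − 60·6.2 − 50·11.4 − 25·4 = 0 → T = 1042/(8.8·0.406737) = 291.12 ≈ 291.1 kN.
ΣF_x = 0: A_x − T·cos24° = 0 → A_x = 291.12 × 0.913545 = 266.0 kN.
ΣF_y = 0: A_y + T·sin24° − 60 − 50 − 25 = 0 → A_y = 135 − 291.12 × 0.406737 = 16.59 kN.

T = 291.1 kN, A_x = 266.0 kN, A_y = 16.59 kN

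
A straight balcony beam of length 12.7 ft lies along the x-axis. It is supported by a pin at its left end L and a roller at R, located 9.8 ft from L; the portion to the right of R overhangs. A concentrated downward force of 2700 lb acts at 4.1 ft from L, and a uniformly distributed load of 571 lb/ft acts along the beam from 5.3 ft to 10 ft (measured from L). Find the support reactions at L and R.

Resultant of the distributed load: 571 × 4.7 = 2683.7 lb at 7.65 ft from L.
ΣM about L: R_y·9.8 − 2700·4.1 − (571·4.7)·7.65 = 0 → R_y = 31600.305/9.8 = 3224.52 ≈ 3225 lb.
ΣF_y = 0: L_y + 3224.52 − 2700 − 571·4.7 = 0 → L_y = 2159 lb.
ΣF_x = 0: no horizontal applied forces, so L_x = 0.

L_x = 0, L_y = 2159 lb, R_y = 3225 lb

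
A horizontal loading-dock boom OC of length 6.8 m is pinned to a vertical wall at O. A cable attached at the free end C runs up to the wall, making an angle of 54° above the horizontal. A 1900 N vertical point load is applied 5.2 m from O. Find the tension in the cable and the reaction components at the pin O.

T = 1796 N, O_x = 1056 N, O_y = 447.1 N

ΣM about O: T·sin54°·6.8 − 1900·5.2 = 0 → T = 9880/(6.8·0.809017) = 1795.93 ≈ 1796 N.
ΣF_x = 0: O_x − T·cos54° = 0 → O_x = 1795.93 × 0.587785 = 1056 N.
ΣF_y = 0: O_y + T·sin54° − 1900 = 0 → O_y = 1900 − 1795.93 × 0.809017 = 447.1 N.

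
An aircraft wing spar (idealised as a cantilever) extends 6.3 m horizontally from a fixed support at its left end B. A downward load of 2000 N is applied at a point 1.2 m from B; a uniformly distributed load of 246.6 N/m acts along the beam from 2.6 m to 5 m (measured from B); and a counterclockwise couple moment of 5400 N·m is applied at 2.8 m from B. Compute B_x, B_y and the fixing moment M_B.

Resultant of the distributed load: 246.6 × 2.4 = 591.84 N at 3.8 m from B.
ΣF_x = 0: B_x = 0.
ΣF_y = 0: B_y − 2000 − 246.6·2.4 = 0 → B_y = 2592 N.
ΣM about B: M_B − 2000·1.2 − (246.6·2.4)·3.8 + 5400 = 0 → M_B = -751.0 N·m.

B_x = 0, B_y = 2592 N, M_B = -751.0 N·m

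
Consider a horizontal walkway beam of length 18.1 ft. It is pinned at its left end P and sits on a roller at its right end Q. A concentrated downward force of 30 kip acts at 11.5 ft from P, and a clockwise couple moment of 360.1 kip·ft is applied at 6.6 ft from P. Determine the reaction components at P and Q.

Taking moments about P: Q_y·18.1 − 30·11.5 − 360.1 = 0 → Q_y = 705.1/18.1 = 38.9558 ≈ 38.96 kip.
ΣF_y = 0: P_y + 38.9558 − 30 = 0 → P_y = -8.956 kip.
ΣF_x = 0: no horizontal applied forces, so P_x = 0.

P_x = 0, P_y = -8.956 kip, Q_y = 38.96 kip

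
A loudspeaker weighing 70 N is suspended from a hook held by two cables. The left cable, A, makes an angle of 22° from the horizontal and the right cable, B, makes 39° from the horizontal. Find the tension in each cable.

ΣF_x = 0: −T_A·cos22° + T_B·cos39° = 0 → T_B = 1.19306·T_A.
ΣF_y = 0: T_A·sin22° + T_B·sin39° = 70.
Substitute: T_A·(0.374607 + 1.19306·0.62932) = 70 → T_A = 62.1988 ≈ 62.20 N.
Then T_B = 1.19306 × 62.1988 = 74.21 N.

T_A = 62.20 N, T_B = 74.21 N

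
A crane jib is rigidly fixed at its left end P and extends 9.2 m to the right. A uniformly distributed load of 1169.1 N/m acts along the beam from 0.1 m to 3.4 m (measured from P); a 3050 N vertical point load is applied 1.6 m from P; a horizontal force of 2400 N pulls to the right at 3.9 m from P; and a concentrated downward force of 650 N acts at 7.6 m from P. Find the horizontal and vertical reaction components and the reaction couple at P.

Resultant of the distributed load: 1169.1 × 3.3 = 3858.03 N at 1.75 m from P.
ΣF_x = 0: P_x + 2400 = 0 → P_x = -2400 N.
ΣF_y = 0: P_y − 1169.1·3.3 − 3050 − 650 = 0 → P_y = 7558 N.
ΣM about P: M_P − (1169.1·3.3)·1.75 − 3050·1.6 − 650·7.6 = 0 → M_P = 16570 N·m.

P_x = -2400 N, P_y = 7558 N, M_P = 16570 N·m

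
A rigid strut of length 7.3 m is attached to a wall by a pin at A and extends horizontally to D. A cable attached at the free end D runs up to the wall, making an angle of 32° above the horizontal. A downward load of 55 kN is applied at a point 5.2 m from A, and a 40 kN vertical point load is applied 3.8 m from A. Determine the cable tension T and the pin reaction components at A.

ΣM about A: T·sin32°·7.3 − 55·5.2 − 40·3.8 = 0 → T = 438/(7.3·0.529919) = 113.225 ≈ 113.2 kN.
ΣF_x = 0: A_x − T·cos32° = 0 → A_x = 113.225 × 0.848048 = 96.02 kN.
ΣF_y = 0: A_y + T·sin32° − 55 − 40 = 0 → A_y = 95 − 113.225 × 0.529919 = 35.00 kN.

T = 113.2 kN, A_x = 96.02 kN, A_y = 35.00 kN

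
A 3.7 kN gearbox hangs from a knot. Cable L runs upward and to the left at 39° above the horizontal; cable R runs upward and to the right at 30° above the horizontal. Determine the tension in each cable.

ΣF_x = 0: −T_L·cos39° + T_R·cos30° = 0 → T_R = 0.897371·T_L.
ΣF_y = 0: T_L·sin39° + T_R·sin30° = 3.7.
Substitute: T_L·(0.62932 + 0.897371·0.5) = 3.7 → T_L = 3.43226 ≈ 3.432 kN.
Then T_R = 0.897371 × 3.43226 = 3.080 kN.

T_L = 3.432 kN, T_R = 3.080 kN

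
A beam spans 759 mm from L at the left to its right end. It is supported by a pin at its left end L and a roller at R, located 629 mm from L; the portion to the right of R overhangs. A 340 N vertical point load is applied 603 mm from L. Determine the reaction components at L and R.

L_x = 0, L_y = 14.05 N, R_y = 325.9 N

Moments about L: R_y·629 − 340·603 = 0 → R_y = 205020/629 = 325.946 ≈ 325.9 N.
ΣF_y = 0: L_y + 325.946 − 340 = 0 → L_y = 14.05 N.
ΣF_x = 0: no horizontal applied forces, so L_x = 0.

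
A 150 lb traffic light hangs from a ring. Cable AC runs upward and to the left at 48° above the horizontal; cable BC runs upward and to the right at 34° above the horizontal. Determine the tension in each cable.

T_AC = 125.6 lb, T_BC = 101.4 lb

ΣF_x = 0: −T_AC·cos48° + T_BC·cos34° = 0 → T_BC = 0.807117·T_AC.
ΣF_y = 0: T_AC·sin48° + T_BC·sin34° = 150.
Substitute: T_AC·(0.743145 + 0.807117·0.559193) = 150 → T_AC = 125.578 ≈ 125.6 lb.
Then T_BC = 0.807117 × 125.578 = 101.4 lb.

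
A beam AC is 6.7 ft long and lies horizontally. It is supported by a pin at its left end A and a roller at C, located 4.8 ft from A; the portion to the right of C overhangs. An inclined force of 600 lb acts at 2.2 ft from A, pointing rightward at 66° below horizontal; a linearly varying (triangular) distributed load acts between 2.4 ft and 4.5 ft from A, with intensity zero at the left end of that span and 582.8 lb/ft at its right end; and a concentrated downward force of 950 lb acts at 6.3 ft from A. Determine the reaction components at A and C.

A_x = -244.0 lb, A_y = 127.5 lb, C_y = 1983 lb

Resultant of the triangular load: ½ × 582.8 × 2.1 = 611.94 lb, acting at 3.8 ft from A (one-third of the span from the peak).
Moments about A: C_y·4.8 − 600·sin66°·2.2 − (½·582.8·2.1)·3.8 − 950·6.3 = 0 → C_y = 9516.25/4.8 = 1982.55 ≈ 1983 lb.
ΣF_y = 0: A_y + 1982.55 − 600·sin66° − ½·582.8·2.1 − 950 = 0 → A_y = 127.5 lb.
ΣF_x = 0: A_x + 600·cos66° = 0 → A_x = -244.0 lb.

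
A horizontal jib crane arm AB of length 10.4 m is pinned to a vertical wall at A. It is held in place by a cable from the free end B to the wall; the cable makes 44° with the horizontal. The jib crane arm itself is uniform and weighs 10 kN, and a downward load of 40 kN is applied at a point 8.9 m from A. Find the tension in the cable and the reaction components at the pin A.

T = 56.47 kN, A_x = 40.62 kN, A_y = 10.77 kN

ΣM about A: T·sin44°·10.4 − 10·5.2 − 40·8.9 = 0 → T = 408/(10.4·0.694658) = 56.4749 ≈ 56.47 kN.
ΣF_x = 0: A_x − T·cos44° = 0 → A_x = 56.4749 × 0.71934 = 40.62 kN.
ΣF_y = 0: A_y + T·sin44° − 10 − 40 = 0 → A_y = 50 − 56.4749 × 0.694658 = 10.77 kN.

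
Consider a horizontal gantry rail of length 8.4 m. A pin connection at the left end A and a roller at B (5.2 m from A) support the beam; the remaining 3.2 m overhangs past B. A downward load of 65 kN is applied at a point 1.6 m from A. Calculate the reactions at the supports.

ΣM about A: B_y·5.2 − 65·1.6 = 0 → B_y = 104/5.2 = 20.00 kN.
ΣF_y = 0: A_y + 20 − 65 = 0 → A_y = 45.00 kN.
ΣF_x = 0: no horizontal applied forces, so A_x = 0.

A_x = 0, A_y = 45.00 kN, B_y = 20.00 kN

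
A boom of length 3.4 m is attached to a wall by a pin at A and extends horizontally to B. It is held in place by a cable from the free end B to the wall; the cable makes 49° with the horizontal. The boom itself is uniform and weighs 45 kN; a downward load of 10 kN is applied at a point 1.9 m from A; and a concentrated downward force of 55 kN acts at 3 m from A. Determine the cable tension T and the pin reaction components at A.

ΣM about A: T·sin49°·3.4 − 45·1.7 − 10·1.9 − 55·3 = 0 → T = 260.5/(3.4·0.75471) = 101.519 ≈ 101.5 kN.
ΣF_x = 0: A_x − T·cos49° = 0 → A_x = 101.519 × 0.656059 = 66.60 kN.
ΣF_y = 0: A_y + T·sin49° − 45 − 10 − 55 = 0 → A_y = 110 − 101.519 × 0.75471 = 33.38 kN.

T = 101.5 kN, A_x = 66.60 kN, A_y = 33.38 kN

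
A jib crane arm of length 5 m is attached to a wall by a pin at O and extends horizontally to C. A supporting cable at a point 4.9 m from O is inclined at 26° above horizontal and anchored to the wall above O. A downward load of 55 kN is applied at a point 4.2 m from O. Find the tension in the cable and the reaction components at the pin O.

ΣM about O: T·sin26°·4.9 − 55·4.2 = 0 → T = 231/(4.9·0.438371) = 107.541 ≈ 107.5 kN.
ΣF_x = 0: O_x − T·cos26° = 0 → O_x = 107.541 × 0.898794 = 96.66 kN.
ΣF_y = 0: O_y + T·sin26° − 55 = 0 → O_y = 55 − 107.541 × 0.438371 = 7.857 kN.

T = 107.5 kN, O_x = 96.66 kN, O_y = 7.857 kN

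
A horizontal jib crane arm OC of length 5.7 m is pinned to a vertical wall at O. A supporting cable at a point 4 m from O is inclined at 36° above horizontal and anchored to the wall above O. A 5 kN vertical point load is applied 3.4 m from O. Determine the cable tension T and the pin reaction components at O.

ΣM about O: T·sin36°·4 − 5·3.4 = 0 → T = 17/(4·0.587785) = 7.23053 ≈ 7.231 kN.
ΣF_x = 0: O_x − T·cos36° = 0 → O_x = 7.23053 × 0.809017 = 5.850 kN.
ΣF_y = 0: O_y + T·sin36° − 5 = 0 → O_y = 5 − 7.23053 × 0.587785 = 0.7500 kN.

T = 7.231 kN, O_x = 5.850 kN, O_y = 0.7500 kN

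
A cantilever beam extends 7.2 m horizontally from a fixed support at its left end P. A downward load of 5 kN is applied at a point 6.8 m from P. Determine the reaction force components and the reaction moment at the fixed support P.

P_x = 0, P_y = 5.000 kN, M_P = 34.00 kN·m

ΣF_x = 0: P_x = 0.
ΣF_y = 0: P_y − 5 = 0 → P_y = 5.000 kN.
ΣM about P: M_P − 5·6.8 = 0 → M_P = 34.00 kN·m.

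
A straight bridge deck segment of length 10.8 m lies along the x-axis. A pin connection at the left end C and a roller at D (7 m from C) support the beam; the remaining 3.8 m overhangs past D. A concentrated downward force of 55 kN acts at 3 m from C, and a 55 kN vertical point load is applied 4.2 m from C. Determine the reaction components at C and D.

Taking moments about C: D_y·7 − 55·3 − 55·4.2 = 0 → D_y = 396/7 = 56.5714 ≈ 56.57 kN.
ΣF_y = 0: C_y + 56.5714 − 55 − 55 = 0 → C_y = 53.43 kN.
ΣF_x = 0: no horizontal applied forces, so C_x = 0.

C_x = 0, C_y = 53.43 kN, D_y = 56.57 kN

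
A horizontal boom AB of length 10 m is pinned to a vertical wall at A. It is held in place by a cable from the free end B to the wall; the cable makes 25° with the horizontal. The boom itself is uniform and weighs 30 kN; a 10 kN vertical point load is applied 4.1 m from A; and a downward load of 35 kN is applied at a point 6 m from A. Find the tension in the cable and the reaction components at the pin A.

T = 94.88 kN, A_x = 85.99 kN, A_y = 34.90 kN

ΣM about A: T·sin25°·10 − 30·5 − 10·4.1 − 35·6 = 0 → T = 401/(10·0.422618) = 94.8847 ≈ 94.88 kN.
ΣF_x = 0: A_x − T·cos25° = 0 → A_x = 94.8847 × 0.906308 = 85.99 kN.
ΣF_y = 0: A_y + T·sin25° − 30 − 10 − 35 = 0 → A_y = 75 − 94.8847 × 0.422618 = 34.90 kN.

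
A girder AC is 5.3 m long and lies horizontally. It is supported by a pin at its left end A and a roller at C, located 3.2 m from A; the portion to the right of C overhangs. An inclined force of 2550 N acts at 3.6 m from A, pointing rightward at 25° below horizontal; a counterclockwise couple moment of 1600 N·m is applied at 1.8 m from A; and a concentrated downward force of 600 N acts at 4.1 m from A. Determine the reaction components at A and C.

Moments about A: C_y·3.2 − 2550·sin25°·3.6 + 1600 − 600·4.1 = 0 → C_y = 4739.64/3.2 = 1481.14 ≈ 1481 N.
ΣF_y = 0: A_y + 1481.14 − 2550·sin25° − 600 = 0 → A_y = 196.5 N.
ΣF_x = 0: A_x + 2550·cos25° = 0 → A_x = -2311 N.

A_x = -2311 N, A_y = 196.5 N, C_y = 1481 N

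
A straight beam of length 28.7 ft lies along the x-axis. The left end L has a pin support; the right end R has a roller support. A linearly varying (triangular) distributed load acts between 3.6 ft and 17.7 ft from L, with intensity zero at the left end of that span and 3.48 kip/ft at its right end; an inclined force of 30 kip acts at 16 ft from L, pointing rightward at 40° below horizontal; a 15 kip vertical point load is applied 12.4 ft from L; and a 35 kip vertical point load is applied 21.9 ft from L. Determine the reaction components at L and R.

Resultant of the triangular load: ½ × 3.48 × 14.1 = 24.534 kip, acting at 13 ft from L (one-third of the span from the peak).
ΣM about L: R_y·28.7 − (½·3.48·14.1)·13 − 30·sin40°·16 − 15·12.4 − 35·21.9 = 0 → R_y = 1579.98/28.7 = 55.0516 ≈ 55.05 kip.
ΣF_y = 0: L_y + 55.0516 − ½·3.48·14.1 − 30·sin40° − 15 − 35 = 0 → L_y = 38.77 kip.
ΣF_x = 0: L_x + 30·cos40° = 0 → L_x = -22.98 kip.

L_x = -22.98 kip, L_y = 38.77 kip, R_y = 55.05 kip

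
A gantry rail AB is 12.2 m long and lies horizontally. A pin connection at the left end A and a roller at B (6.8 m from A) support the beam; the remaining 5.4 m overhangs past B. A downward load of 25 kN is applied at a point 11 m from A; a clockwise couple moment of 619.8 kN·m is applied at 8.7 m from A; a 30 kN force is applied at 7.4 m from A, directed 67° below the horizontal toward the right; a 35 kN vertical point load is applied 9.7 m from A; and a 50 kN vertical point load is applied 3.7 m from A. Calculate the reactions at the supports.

Moments about A: B_y·6.8 − 25·11 − 619.8 − 30·sin67°·7.4 − 35·9.7 − 50·3.7 = 0 → B_y = 1623.65/6.8 = 238.772 ≈ 238.8 kN.
ΣF_y = 0: A_y + 238.772 − 25 − 30·sin67° − 35 − 50 = 0 → A_y = -101.2 kN.
ΣF_x = 0: A_x + 30·cos67° = 0 → A_x = -11.72 kN.

A_x = -11.72 kN, A_y = -101.2 kN, B_y = 238.8 kN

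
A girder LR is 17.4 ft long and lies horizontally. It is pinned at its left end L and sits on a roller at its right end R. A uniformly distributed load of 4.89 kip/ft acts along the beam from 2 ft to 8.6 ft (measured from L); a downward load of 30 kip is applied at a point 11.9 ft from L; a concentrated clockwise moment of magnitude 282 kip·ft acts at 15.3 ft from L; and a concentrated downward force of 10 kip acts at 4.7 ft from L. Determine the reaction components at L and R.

L_x = 0, L_y = 23.02 kip, R_y = 49.26 kip

Resultant of the distributed load: 4.89 × 6.6 = 32.274 kip at 5.3 ft from L.
Taking moments about L: R_y·17.4 − (4.89·6.6)·5.3 − 30·11.9 − 282 − 10·4.7 = 0 → R_y = 857.0522/17.4 = 49.2559 ≈ 49.26 kip.
ΣF_y = 0: L_y + 49.2559 − 4.89·6.6 − 30 − 10 = 0 → L_y = 23.02 kip.
ΣF_x = 0: no horizontal applied forces, so L_x = 0.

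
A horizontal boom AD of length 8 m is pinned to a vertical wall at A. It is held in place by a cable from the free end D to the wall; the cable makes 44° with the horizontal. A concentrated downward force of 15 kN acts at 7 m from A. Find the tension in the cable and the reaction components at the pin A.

T = 18.89 kN, A_x = 13.59 kN, A_y = 1.875 kN

ΣM about A: T·sin44°·8 − 15·7 = 0 → T = 105/(8·0.694658) = 18.8942 ≈ 18.89 kN.
ΣF_x = 0: A_x − T·cos44° = 0 → A_x = 18.8942 × 0.71934 = 13.59 kN.
ΣF_y = 0: A_y + T·sin44° − 15 = 0 → A_y = 15 − 18.8942 × 0.694658 = 1.875 kN.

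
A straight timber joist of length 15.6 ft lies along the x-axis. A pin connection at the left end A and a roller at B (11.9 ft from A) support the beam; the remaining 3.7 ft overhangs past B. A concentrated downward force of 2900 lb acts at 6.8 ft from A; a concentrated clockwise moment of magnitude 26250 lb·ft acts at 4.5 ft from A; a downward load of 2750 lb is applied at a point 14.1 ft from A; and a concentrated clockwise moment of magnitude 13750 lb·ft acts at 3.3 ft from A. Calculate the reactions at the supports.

Moments about A: B_y·11.9 − 2900·6.8 − 26250 − 2750·14.1 − 13750 = 0 → B_y = 98495/11.9 = 8276.89 ≈ 8277 lb.
ΣF_y = 0: A_y + 8276.89 − 2900 − 2750 = 0 → A_y = -2627 lb.
ΣF_x = 0: no horizontal applied forces, so A_x = 0.

A_x = 0, A_y = -2627 lb, B_y = 8277 lb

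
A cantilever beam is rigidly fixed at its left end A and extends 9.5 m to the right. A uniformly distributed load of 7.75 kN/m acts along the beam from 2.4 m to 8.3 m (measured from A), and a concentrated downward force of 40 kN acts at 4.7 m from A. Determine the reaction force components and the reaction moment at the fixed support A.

Resultant of the distributed load: 7.75 × 5.9 = 45.725 kN at 5.35 m from A.
ΣF_x = 0: A_x = 0.
ΣF_y = 0: A_y − 7.75·5.9 − 40 = 0 → A_y = 85.72 kN.
ΣM about A: M_A − (7.75·5.9)·5.35 − 40·4.7 = 0 → M_A = 432.6 kN·m.

A_x = 0, A_y = 85.72 kN, M_A = 432.6 kN·m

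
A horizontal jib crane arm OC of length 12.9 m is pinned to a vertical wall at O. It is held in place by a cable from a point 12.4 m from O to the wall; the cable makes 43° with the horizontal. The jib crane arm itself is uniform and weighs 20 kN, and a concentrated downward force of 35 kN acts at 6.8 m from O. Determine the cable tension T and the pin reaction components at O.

ΣM about O: T·sin43°·12.4 − 20·6.45 − 35·6.8 = 0 → T = 367/(12.4·0.681998) = 43.3972 ≈ 43.40 kN.
ΣF_x = 0: O_x − T·cos43° = 0 → O_x = 43.3972 × 0.731354 = 31.74 kN.
ΣF_y = 0: O_y + T·sin43° − 20 − 35 = 0 → O_y = 55 − 43.3972 × 0.681998 = 25.40 kN.

T = 43.40 kN, O_x = 31.74 kN, O_y = 25.40 kN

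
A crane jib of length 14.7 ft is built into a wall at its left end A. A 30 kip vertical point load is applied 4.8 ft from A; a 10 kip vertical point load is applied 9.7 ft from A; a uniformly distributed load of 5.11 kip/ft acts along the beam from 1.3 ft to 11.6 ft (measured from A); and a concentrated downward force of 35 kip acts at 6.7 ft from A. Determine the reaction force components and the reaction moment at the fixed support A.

A_x = 0, A_y = 127.6 kip, M_A = 815.0 kip·ft

Resultant of the distributed load: 5.11 × 10.3 = 52.633 kip at 6.45 ft from A.
ΣF_x = 0: A_x = 0.
ΣF_y = 0: A_y − 30 − 10 − 5.11·10.3 − 35 = 0 → A_y = 127.6 kip.
ΣM about A: M_A − 30·4.8 − 10·9.7 − (5.11·10.3)·6.45 − 35·6.7 = 0 → M_A = 815.0 kip·ft.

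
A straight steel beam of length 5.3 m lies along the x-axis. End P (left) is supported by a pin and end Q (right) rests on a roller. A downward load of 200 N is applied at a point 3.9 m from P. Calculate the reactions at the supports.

P_x = 0, P_y = 52.83 N, Q_y = 147.2 N

Taking moments about P: Q_y·5.3 − 200·3.9 = 0 → Q_y = 780/5.3 = 147.17 ≈ 147.2 N.
ΣF_y = 0: P_y + 147.17 − 200 = 0 → P_y = 52.83 N.
ΣF_x = 0: no horizontal applied forces, so P_x = 0.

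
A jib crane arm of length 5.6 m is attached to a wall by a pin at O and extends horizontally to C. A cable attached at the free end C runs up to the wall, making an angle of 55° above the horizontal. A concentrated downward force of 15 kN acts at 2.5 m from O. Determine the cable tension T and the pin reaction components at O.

ΣM about O: T·sin55°·5.6 − 15·2.5 = 0 → T = 37.5/(5.6·0.819152) = 8.17483 ≈ 8.175 kN.
ΣF_x = 0: O_x − T·cos55° = 0 → O_x = 8.17483 × 0.573576 = 4.689 kN.
ΣF_y = 0: O_y + T·sin55° − 15 = 0 → O_y = 15 − 8.17483 × 0.819152 = 8.304 kN.

T = 8.175 kN, O_x = 4.689 kN, O_y = 8.304 kN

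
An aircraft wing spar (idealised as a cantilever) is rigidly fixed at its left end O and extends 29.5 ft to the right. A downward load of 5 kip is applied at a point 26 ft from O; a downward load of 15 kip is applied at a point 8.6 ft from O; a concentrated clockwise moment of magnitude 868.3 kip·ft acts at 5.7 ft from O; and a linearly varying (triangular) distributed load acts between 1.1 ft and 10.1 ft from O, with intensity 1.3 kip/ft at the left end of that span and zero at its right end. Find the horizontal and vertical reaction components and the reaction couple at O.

O_x = 0, O_y = 25.85 kip, M_O = 1151 kip·ft

Resultant of the triangular load: ½ × 1.3 × 9 = 5.85 kip, acting at 4.1 ft from O (one-third of the span from the peak).
ΣF_x = 0: O_x = 0.
ΣF_y = 0: O_y − 5 − 15 − ½·1.3·9 = 0 → O_y = 25.85 kip.
ΣM about O: M_O − 5·26 − 15·8.6 − 868.3 − (½·1.3·9)·4.1 = 0 → M_O = 1151 kip·ft.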